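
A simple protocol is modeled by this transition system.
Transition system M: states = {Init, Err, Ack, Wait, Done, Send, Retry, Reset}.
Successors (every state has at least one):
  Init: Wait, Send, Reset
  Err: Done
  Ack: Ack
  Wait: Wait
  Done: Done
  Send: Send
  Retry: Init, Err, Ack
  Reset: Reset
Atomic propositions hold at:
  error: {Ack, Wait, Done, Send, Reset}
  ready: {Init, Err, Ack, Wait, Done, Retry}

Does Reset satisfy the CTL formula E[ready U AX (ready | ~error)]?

No

Sat(~error) = {Init, Err, Retry}
Sat(ready | ~error) = {Init, Err, Ack, Wait, Done, Retry}
Sat(AX (ready | ~error)) = {s : every successor in {Init, Err, Ack, Wait, Done, Retry}} = {Err, Ack, Wait, Done, Retry}
E[ready U AX (ready | ~error)]: least fixpoint, start Z0 = Sat(AX (ready | ~error)) = {Err, Ack, Wait, Done, Retry}, add states in Sat(ready) with some successor in Z. Z1 = {Init, Err, Ack, Wait, Done, Retry}; fixed.
Sat(E[ready U AX (ready | ~error)]) = {Init, Err, Ack, Wait, Done, Retry}
Reset ∉ Sat(E[ready U AX (ready | ~error)]) = {Init, Err, Ack, Wait, Done, Retry}, so the formula does not hold at Reset.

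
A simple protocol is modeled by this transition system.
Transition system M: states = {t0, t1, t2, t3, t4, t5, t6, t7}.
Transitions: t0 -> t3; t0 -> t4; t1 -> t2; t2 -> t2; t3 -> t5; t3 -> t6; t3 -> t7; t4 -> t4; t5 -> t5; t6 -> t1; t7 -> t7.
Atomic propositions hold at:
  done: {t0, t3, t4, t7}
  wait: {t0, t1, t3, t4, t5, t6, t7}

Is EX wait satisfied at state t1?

Sat(EX wait) = {s : some successor in {t0, t1, t3, t4, t5, t6, t7}} = {t0, t3, t4, t5, t6, t7}
t1 ∉ Sat(EX wait) = {t0, t3, t4, t5, t6, t7}, so the formula does not hold at t1.

No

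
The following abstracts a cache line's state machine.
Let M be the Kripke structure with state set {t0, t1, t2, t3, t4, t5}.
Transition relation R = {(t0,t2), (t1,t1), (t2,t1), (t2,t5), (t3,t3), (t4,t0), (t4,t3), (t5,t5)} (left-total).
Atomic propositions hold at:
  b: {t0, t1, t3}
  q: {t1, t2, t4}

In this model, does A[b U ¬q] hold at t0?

Sat(¬q) = {t0, t3, t5}
A[b U ¬q]: least fixpoint, start Z0 = Sat(¬q) = {t0, t3, t5}, add states in Sat(b) with every successor in Z. Already a fixed point.
Sat(A[b U ¬q]) = {t0, t3, t5}
t0 ∈ Sat(A[b U ¬q]) = {t0, t3, t5}, so the formula holds at t0.

Yes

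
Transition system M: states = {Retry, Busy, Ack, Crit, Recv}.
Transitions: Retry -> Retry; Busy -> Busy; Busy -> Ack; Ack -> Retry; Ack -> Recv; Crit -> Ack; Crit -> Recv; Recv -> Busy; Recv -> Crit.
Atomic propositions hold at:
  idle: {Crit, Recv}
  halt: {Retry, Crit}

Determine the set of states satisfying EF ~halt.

Sat(~halt) = {Busy, Ack, Recv}
EF ~halt: least fixpoint, start Z0 = {Busy, Ack, Recv}, add states with some successor in Z. Z1 = {Busy, Ack, Crit, Recv}; fixed.
Sat(EF ~halt) = {Busy, Ack, Crit, Recv}

{Busy, Ack, Crit, Recv}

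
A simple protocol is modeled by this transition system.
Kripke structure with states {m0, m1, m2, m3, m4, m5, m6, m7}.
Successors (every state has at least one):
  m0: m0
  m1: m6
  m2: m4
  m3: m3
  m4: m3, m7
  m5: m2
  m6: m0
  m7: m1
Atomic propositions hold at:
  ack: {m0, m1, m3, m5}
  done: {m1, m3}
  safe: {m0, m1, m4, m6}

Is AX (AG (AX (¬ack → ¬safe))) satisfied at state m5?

No

Sat(¬ack) = {m2, m4, m6, m7}
Sat(¬safe) = {m2, m3, m5, m7}
Sat(¬ack → ¬safe) = {m0, m1, m2, m3, m5, m7}
Sat(AX (¬ack → ¬safe)) = {s : every successor in {m0, m1, m2, m3, m5, m7}} = {m0, m3, m4, m5, m6, m7}
AG (AX (¬ack → ¬safe)): greatest fixpoint, start Z0 = {m0, m3, m4, m5, m6, m7}, keep only states in Sat with every successor in Z. Z1 = {m0, m3, m4, m6}; Z2 = {m0, m3, m6}; fixed.
Sat(AG (AX (¬ack → ¬safe))) = {m0, m3, m6}
Sat(AX (AG (AX (¬ack → ¬safe)))) = {s : every successor in {m0, m3, m6}} = {m0, m1, m3, m6}
m5 ∉ Sat(AX (AG (AX (¬ack → ¬safe)))) = {m0, m1, m3, m6}, so the formula does not hold at m5.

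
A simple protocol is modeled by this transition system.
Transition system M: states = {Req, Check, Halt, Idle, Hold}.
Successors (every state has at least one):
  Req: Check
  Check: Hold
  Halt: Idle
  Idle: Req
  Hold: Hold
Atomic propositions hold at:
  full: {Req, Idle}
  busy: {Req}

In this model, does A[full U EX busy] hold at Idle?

Sat(EX busy) = {s : some successor in {Req}} = {Idle}
A[full U EX busy]: least fixpoint, start Z0 = Sat(EX busy) = {Idle}, add states in Sat(full) with every successor in Z. Already a fixed point.
Sat(A[full U EX busy]) = {Idle}
Idle ∈ Sat(A[full U EX busy]) = {Idle}, so the formula holds at Idle.

Yes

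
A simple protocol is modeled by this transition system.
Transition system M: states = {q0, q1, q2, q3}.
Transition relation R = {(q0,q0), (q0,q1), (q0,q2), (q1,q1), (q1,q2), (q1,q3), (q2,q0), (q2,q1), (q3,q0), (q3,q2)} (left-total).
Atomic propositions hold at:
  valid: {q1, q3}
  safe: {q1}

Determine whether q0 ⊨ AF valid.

AF valid: least fixpoint, start Z0 = {q1, q3}, add states with every successor in Z. Already a fixed point.
Sat(AF valid) = {q1, q3}
q0 ∉ Sat(AF valid) = {q1, q3}, so the formula does not hold at q0.

No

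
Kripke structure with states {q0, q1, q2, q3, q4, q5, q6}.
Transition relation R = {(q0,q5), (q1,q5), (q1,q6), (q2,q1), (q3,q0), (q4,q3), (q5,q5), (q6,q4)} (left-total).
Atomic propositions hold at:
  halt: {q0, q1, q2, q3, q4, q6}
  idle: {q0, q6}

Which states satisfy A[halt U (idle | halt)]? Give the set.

Sat(idle | halt) = {q0, q1, q2, q3, q4, q6}
A[halt U (idle | halt)]: least fixpoint, start Z0 = Sat((idle | halt)) = {q0, q1, q2, q3, q4, q6}, add states in Sat(halt) with every successor in Z. Already a fixed point.
Sat(A[halt U (idle | halt)]) = {q0, q1, q2, q3, q4, q6}

{q0, q1, q2, q3, q4, q6}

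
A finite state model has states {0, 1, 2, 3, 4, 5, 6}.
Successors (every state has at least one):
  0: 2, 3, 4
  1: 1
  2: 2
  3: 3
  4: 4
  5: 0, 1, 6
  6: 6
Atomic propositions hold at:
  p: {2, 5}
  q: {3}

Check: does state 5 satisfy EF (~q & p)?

Yes

Sat(~q) = {0, 1, 2, 4, 5, 6}
Sat(~q & p) = {2, 5}
EF (~q & p): least fixpoint, start Z0 = {2, 5}, add states with some successor in Z. Z1 = {0, 2, 5}; fixed.
Sat(EF (~q & p)) = {0, 2, 5}
5 ∈ Sat(EF (~q & p)) = {0, 2, 5}, so the formula holds at 5.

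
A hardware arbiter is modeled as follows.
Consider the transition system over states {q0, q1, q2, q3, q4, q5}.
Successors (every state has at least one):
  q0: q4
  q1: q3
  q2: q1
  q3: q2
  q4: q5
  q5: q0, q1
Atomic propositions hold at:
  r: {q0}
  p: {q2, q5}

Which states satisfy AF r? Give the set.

{q0}

AF r: least fixpoint, start Z0 = {q0}, add states with every successor in Z. Already a fixed point.
Sat(AF r) = {q0}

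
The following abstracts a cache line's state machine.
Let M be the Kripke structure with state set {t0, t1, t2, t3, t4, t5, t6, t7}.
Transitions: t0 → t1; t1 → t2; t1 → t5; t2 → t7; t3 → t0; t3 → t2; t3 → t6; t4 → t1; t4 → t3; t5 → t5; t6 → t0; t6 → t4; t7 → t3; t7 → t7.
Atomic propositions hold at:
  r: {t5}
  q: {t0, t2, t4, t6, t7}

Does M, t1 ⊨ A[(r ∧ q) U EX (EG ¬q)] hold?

Yes

Sat(r ∧ q) = ∅
Sat(¬q) = {t1, t3, t5}
EG ¬q: greatest fixpoint, start Z0 = {t1, t3, t5}, keep only states in Sat with some successor in Z. Z1 = {t1, t5}; fixed.
Sat(EG ¬q) = {t1, t5}
Sat(EX (EG ¬q)) = {s : some successor in {t1, t5}} = {t0, t1, t4, t5}
A[(r ∧ q) U EX (EG ¬q)]: least fixpoint, start Z0 = Sat(EX (EG ¬q)) = {t0, t1, t4, t5}, add states in Sat(r ∧ q) with every successor in Z. Already a fixed point.
Sat(A[(r ∧ q) U EX (EG ¬q)]) = {t0, t1, t4, t5}
t1 ∈ Sat(A[(r ∧ q) U EX (EG ¬q)]) = {t0, t1, t4, t5}, so the formula holds at t1.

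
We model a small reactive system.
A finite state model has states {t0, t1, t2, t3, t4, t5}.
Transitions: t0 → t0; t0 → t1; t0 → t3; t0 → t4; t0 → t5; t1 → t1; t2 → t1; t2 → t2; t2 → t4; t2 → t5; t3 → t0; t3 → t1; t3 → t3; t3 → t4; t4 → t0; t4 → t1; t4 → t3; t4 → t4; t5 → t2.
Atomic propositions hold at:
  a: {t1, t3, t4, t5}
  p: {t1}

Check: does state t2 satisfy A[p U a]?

No

A[p U a]: least fixpoint, start Z0 = Sat(a) = {t1, t3, t4, t5}, add states in Sat(p) with every successor in Z. Already a fixed point.
Sat(A[p U a]) = {t1, t3, t4, t5}
t2 ∉ Sat(A[p U a]) = {t1, t3, t4, t5}, so the formula does not hold at t2.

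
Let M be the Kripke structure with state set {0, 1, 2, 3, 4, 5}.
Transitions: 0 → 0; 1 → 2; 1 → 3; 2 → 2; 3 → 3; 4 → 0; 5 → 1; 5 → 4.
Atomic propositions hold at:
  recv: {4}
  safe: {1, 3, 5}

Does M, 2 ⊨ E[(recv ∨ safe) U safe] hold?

Sat(recv ∨ safe) = {1, 3, 4, 5}
E[(recv ∨ safe) U safe]: least fixpoint, start Z0 = Sat(safe) = {1, 3, 5}, add states in Sat(recv ∨ safe) with some successor in Z. Already a fixed point.
Sat(E[(recv ∨ safe) U safe]) = {1, 3, 5}
2 ∉ Sat(E[(recv ∨ safe) U safe]) = {1, 3, 5}, so the formula does not hold at 2.

No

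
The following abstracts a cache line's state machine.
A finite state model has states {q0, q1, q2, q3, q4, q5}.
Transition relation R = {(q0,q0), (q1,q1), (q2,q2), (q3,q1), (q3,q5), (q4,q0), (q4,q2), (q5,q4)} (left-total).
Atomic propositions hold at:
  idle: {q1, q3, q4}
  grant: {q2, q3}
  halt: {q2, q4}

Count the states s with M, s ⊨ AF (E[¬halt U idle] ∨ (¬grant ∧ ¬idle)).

5

Sat(¬halt) = {q0, q1, q3, q5}
E[¬halt U idle]: least fixpoint, start Z0 = Sat(idle) = {q1, q3, q4}, add states in Sat(¬halt) with some successor in Z. Z1 = {q1, q3, q4, q5}; fixed.
Sat(E[¬halt U idle]) = {q1, q3, q4, q5}
Sat(¬grant) = {q0, q1, q4, q5}
Sat(¬idle) = {q0, q2, q5}
Sat(¬grant ∧ ¬idle) = {q0, q5}
Sat(E[¬halt U idle] ∨ (¬grant ∧ ¬idle)) = {q0, q1, q3, q4, q5}
AF (E[¬halt U idle] ∨ (¬grant ∧ ¬idle)): least fixpoint, start Z0 = {q0, q1, q3, q4, q5}, add states with every successor in Z. Already a fixed point.
Sat(AF (E[¬halt U idle] ∨ (¬grant ∧ ¬idle))) = {q0, q1, q3, q4, q5}
|Sat(AF (E[¬halt U idle] ∨ (¬grant ∧ ¬idle)))| = |{q0, q1, q3, q4, q5}| = 5.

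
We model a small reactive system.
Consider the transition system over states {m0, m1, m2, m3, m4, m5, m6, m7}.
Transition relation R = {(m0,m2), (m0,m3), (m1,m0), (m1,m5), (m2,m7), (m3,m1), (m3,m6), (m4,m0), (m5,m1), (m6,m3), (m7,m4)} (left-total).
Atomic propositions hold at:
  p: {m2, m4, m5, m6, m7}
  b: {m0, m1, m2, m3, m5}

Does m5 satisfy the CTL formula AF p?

Yes

AF p: least fixpoint, start Z0 = {m2, m4, m5, m6, m7}, add states with every successor in Z. Already a fixed point.
Sat(AF p) = {m2, m4, m5, m6, m7}
m5 ∈ Sat(AF p) = {m2, m4, m5, m6, m7}, so the formula holds at m5.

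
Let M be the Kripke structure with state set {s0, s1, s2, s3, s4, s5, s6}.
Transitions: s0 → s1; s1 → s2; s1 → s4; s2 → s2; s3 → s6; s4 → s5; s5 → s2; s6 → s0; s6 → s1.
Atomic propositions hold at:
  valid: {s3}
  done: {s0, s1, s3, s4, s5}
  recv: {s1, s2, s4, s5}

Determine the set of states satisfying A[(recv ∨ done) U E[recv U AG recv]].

Sat(recv ∨ done) = {s0, s1, s2, s3, s4, s5}
AG recv: greatest fixpoint, start Z0 = {s1, s2, s4, s5}, keep only states in Sat with every successor in Z. Already a fixed point.
Sat(AG recv) = {s1, s2, s4, s5}
E[recv U AG recv]: least fixpoint, start Z0 = Sat(AG recv) = {s1, s2, s4, s5}, add states in Sat(recv) with some successor in Z. Already a fixed point.
Sat(E[recv U AG recv]) = {s1, s2, s4, s5}
A[(recv ∨ done) U E[recv U AG recv]]: least fixpoint, start Z0 = Sat(E[recv U AG recv]) = {s1, s2, s4, s5}, add states in Sat(recv ∨ done) with every successor in Z. Z1 = {s0, s1, s2, s4, s5}; fixed.
Sat(A[(recv ∨ done) U E[recv U AG recv]]) = {s0, s1, s2, s4, s5}

{s0, s1, s2, s4, s5}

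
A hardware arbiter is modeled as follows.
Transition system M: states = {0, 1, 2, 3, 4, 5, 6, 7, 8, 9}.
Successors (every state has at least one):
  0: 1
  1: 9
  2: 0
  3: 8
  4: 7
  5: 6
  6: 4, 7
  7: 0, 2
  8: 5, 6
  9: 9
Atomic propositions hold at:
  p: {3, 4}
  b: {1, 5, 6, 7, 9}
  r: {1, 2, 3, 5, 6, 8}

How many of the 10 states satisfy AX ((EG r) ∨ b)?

EG r: greatest fixpoint, start Z0 = {1, 2, 3, 5, 6, 8}, keep only states in Sat with some successor in Z. Z1 = {3, 5, 8}; Z2 = {3, 8}; Z3 = {3}; Z4 = ∅; fixed.
Sat(EG r) = ∅
Sat((EG r) ∨ b) = {1, 5, 6, 7, 9}
Sat(AX ((EG r) ∨ b)) = {s : every successor in {1, 5, 6, 7, 9}} = {0, 1, 4, 5, 8, 9}
|Sat(AX ((EG r) ∨ b))| = |{0, 1, 4, 5, 8, 9}| = 6.

6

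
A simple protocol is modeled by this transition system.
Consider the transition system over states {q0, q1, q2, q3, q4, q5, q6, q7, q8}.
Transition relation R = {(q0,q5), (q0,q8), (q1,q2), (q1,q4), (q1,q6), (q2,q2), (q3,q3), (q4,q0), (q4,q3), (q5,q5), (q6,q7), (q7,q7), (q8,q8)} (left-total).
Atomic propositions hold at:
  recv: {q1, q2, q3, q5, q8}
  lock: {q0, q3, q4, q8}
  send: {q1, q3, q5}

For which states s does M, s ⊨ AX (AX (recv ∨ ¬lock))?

{q0, q2, q3, q4, q5, q6, q7, q8}

Sat(¬lock) = {q1, q2, q5, q6, q7}
Sat(recv ∨ ¬lock) = {q1, q2, q3, q5, q6, q7, q8}
Sat(AX (recv ∨ ¬lock)) = {s : every successor in {q1, q2, q3, q5, q6, q7, q8}} = {q0, q2, q3, q5, q6, q7, q8}
Sat(AX (AX (recv ∨ ¬lock))) = {s : every successor in {q0, q2, q3, q5, q6, q7, q8}} = {q0, q2, q3, q4, q5, q6, q7, q8}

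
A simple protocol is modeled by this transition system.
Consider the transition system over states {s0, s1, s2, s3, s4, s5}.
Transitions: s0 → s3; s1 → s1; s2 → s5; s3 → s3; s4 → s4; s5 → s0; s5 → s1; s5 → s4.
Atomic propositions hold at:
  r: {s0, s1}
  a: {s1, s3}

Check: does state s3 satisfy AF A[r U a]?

A[r U a]: least fixpoint, start Z0 = Sat(a) = {s1, s3}, add states in Sat(r) with every successor in Z. Z1 = {s0, s1, s3}; fixed.
Sat(A[r U a]) = {s0, s1, s3}
AF A[r U a]: least fixpoint, start Z0 = {s0, s1, s3}, add states with every successor in Z. Already a fixed point.
Sat(AF A[r U a]) = {s0, s1, s3}
s3 ∈ Sat(AF A[r U a]) = {s0, s1, s3}, so the formula holds at s3.

Yes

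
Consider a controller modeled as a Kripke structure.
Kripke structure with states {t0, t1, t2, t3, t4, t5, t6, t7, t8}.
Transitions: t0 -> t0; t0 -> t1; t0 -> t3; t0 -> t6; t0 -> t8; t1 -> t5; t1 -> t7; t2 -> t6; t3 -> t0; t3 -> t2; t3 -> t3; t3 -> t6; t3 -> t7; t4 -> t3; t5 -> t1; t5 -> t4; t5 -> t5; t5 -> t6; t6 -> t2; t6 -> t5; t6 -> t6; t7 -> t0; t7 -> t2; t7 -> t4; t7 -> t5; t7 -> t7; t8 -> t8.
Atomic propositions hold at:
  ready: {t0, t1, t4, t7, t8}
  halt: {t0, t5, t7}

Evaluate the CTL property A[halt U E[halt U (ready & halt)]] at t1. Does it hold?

Sat(ready & halt) = {t0, t7}
E[halt U (ready & halt)]: least fixpoint, start Z0 = Sat((ready & halt)) = {t0, t7}, add states in Sat(halt) with some successor in Z. Already a fixed point.
Sat(E[halt U (ready & halt)]) = {t0, t7}
A[halt U E[halt U (ready & halt)]]: least fixpoint, start Z0 = Sat(E[halt U (ready & halt)]) = {t0, t7}, add states in Sat(halt) with every successor in Z. Already a fixed point.
Sat(A[halt U E[halt U (ready & halt)]]) = {t0, t7}
t1 ∉ Sat(A[halt U E[halt U (ready & halt)]]) = {t0, t7}, so the formula does not hold at t1.

No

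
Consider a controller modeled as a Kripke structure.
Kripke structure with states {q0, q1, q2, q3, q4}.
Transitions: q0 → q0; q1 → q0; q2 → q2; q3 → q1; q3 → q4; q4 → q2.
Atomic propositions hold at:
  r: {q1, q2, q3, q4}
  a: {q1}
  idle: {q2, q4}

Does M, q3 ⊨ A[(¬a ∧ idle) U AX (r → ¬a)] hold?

No

Sat(¬a) = {q0, q2, q3, q4}
Sat(¬a ∧ idle) = {q2, q4}
Sat(r → ¬a) = {q0, q2, q3, q4}
Sat(AX (r → ¬a)) = {s : every successor in {q0, q2, q3, q4}} = {q0, q1, q2, q4}
A[(¬a ∧ idle) U AX (r → ¬a)]: least fixpoint, start Z0 = Sat(AX (r → ¬a)) = {q0, q1, q2, q4}, add states in Sat(¬a ∧ idle) with every successor in Z. Already a fixed point.
Sat(A[(¬a ∧ idle) U AX (r → ¬a)]) = {q0, q1, q2, q4}
q3 ∉ Sat(A[(¬a ∧ idle) U AX (r → ¬a)]) = {q0, q1, q2, q4}, so the formula does not hold at q3.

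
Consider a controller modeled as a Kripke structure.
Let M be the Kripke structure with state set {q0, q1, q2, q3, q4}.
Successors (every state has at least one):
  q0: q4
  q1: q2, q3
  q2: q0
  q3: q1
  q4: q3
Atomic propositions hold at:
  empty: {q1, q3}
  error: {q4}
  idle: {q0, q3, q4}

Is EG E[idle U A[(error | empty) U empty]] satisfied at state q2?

No

Sat(error | empty) = {q1, q3, q4}
A[(error | empty) U empty]: least fixpoint, start Z0 = Sat(empty) = {q1, q3}, add states in Sat(error | empty) with every successor in Z. Z1 = {q1, q3, q4}; fixed.
Sat(A[(error | empty) U empty]) = {q1, q3, q4}
E[idle U A[(error | empty) U empty]]: least fixpoint, start Z0 = Sat(A[(error | empty) U empty]) = {q1, q3, q4}, add states in Sat(idle) with some successor in Z. Z1 = {q0, q1, q3, q4}; fixed.
Sat(E[idle U A[(error | empty) U empty]]) = {q0, q1, q3, q4}
EG E[idle U A[(error | empty) U empty]]: greatest fixpoint, start Z0 = {q0, q1, q3, q4}, keep only states in Sat with some successor in Z. Already a fixed point.
Sat(EG E[idle U A[(error | empty) U empty]]) = {q0, q1, q3, q4}
q2 ∉ Sat(EG E[idle U A[(error | empty) U empty]]) = {q0, q1, q3, q4}, so the formula does not hold at q2.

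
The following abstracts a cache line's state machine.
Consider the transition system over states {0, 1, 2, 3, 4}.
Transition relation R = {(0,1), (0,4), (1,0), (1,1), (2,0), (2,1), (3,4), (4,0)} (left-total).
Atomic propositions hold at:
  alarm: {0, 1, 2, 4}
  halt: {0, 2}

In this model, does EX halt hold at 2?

Yes

Sat(EX halt) = {s : some successor in {0, 2}} = {1, 2, 4}
2 ∈ Sat(EX halt) = {1, 2, 4}, so the formula holds at 2.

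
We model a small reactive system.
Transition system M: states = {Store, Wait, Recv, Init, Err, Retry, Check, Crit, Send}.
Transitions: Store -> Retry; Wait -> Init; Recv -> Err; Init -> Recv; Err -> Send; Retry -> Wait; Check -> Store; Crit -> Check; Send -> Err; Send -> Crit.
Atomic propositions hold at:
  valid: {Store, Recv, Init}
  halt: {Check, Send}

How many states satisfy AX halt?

2

Sat(AX halt) = {s : every successor in {Check, Send}} = {Err, Crit}
|Sat(AX halt)| = |{Err, Crit}| = 2.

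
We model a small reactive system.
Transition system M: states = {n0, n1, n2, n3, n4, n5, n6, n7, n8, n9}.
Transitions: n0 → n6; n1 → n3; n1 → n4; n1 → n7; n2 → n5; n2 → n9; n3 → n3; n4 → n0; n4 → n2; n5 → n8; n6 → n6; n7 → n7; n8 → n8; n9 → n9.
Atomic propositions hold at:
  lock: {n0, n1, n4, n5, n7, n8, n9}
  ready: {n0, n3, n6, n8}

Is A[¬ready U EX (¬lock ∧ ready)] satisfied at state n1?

Yes

Sat(¬ready) = {n1, n2, n4, n5, n7, n9}
Sat(¬lock) = {n2, n3, n6}
Sat(¬lock ∧ ready) = {n3, n6}
Sat(EX (¬lock ∧ ready)) = {s : some successor in {n3, n6}} = {n0, n1, n3, n6}
A[¬ready U EX (¬lock ∧ ready)]: least fixpoint, start Z0 = Sat(EX (¬lock ∧ ready)) = {n0, n1, n3, n6}, add states in Sat(¬ready) with every successor in Z. Already a fixed point.
Sat(A[¬ready U EX (¬lock ∧ ready)]) = {n0, n1, n3, n6}
n1 ∈ Sat(A[¬ready U EX (¬lock ∧ ready)]) = {n0, n1, n3, n6}, so the formula holds at n1.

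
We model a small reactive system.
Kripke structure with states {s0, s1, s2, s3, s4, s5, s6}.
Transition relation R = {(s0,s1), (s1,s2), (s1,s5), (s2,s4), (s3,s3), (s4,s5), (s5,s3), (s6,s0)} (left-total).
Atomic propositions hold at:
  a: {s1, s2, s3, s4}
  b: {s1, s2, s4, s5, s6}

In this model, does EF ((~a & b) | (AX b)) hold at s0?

Sat(~a) = {s0, s5, s6}
Sat(~a & b) = {s5, s6}
Sat(AX b) = {s : every successor in {s1, s2, s4, s5, s6}} = {s0, s1, s2, s4}
Sat((~a & b) | (AX b)) = {s0, s1, s2, s4, s5, s6}
EF ((~a & b) | (AX b)): least fixpoint, start Z0 = {s0, s1, s2, s4, s5, s6}, add states with some successor in Z. Already a fixed point.
Sat(EF ((~a & b) | (AX b))) = {s0, s1, s2, s4, s5, s6}
s0 ∈ Sat(EF ((~a & b) | (AX b))) = {s0, s1, s2, s4, s5, s6}, so the formula holds at s0.

Yes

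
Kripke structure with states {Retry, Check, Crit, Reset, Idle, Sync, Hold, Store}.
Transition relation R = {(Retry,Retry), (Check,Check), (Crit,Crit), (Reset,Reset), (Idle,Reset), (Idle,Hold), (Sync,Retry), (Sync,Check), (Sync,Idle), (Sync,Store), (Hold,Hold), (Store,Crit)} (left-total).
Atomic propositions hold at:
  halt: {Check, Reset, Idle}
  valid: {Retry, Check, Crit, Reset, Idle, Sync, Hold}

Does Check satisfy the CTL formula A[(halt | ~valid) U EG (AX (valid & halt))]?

Yes

Sat(~valid) = {Store}
Sat(halt | ~valid) = {Check, Reset, Idle, Store}
Sat(valid & halt) = {Check, Reset, Idle}
Sat(AX (valid & halt)) = {s : every successor in {Check, Reset, Idle}} = {Check, Reset}
EG (AX (valid & halt)): greatest fixpoint, start Z0 = {Check, Reset}, keep only states in Sat with some successor in Z. Already a fixed point.
Sat(EG (AX (valid & halt))) = {Check, Reset}
A[(halt | ~valid) U EG (AX (valid & halt))]: least fixpoint, start Z0 = Sat(EG (AX (valid & halt))) = {Check, Reset}, add states in Sat(halt | ~valid) with every successor in Z. Already a fixed point.
Sat(A[(halt | ~valid) U EG (AX (valid & halt))]) = {Check, Reset}
Check ∈ Sat(A[(halt | ~valid) U EG (AX (valid & halt))]) = {Check, Reset}, so the formula holds at Check.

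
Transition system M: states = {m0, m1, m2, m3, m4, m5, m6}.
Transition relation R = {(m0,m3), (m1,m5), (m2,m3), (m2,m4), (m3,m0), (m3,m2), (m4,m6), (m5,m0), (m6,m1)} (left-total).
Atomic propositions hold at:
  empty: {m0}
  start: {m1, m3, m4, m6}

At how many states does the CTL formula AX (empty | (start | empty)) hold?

Sat(start | empty) = {m0, m1, m3, m4, m6}
Sat(empty | (start | empty)) = {m0, m1, m3, m4, m6}
Sat(AX (empty | (start | empty))) = {s : every successor in {m0, m1, m3, m4, m6}} = {m0, m2, m4, m5, m6}
|Sat(AX (empty | (start | empty)))| = |{m0, m2, m4, m5, m6}| = 5.

5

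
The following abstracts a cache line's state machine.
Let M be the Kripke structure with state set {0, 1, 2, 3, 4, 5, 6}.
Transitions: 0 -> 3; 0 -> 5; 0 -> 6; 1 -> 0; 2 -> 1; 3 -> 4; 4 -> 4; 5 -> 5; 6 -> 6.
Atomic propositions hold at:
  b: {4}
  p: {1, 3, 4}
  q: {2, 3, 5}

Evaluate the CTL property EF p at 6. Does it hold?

EF p: least fixpoint, start Z0 = {1, 3, 4}, add states with some successor in Z. Z1 = {0, 1, 2, 3, 4}; fixed.
Sat(EF p) = {0, 1, 2, 3, 4}
6 ∉ Sat(EF p) = {0, 1, 2, 3, 4}, so the formula does not hold at 6.

No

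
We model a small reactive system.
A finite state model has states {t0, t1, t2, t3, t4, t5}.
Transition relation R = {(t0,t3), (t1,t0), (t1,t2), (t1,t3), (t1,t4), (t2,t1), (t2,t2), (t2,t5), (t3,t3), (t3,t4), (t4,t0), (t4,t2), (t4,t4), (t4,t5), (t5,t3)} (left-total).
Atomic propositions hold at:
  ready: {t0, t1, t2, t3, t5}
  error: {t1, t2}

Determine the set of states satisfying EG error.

{t1, t2}

EG error: greatest fixpoint, start Z0 = {t1, t2}, keep only states in Sat with some successor in Z. Already a fixed point.
Sat(EG error) = {t1, t2}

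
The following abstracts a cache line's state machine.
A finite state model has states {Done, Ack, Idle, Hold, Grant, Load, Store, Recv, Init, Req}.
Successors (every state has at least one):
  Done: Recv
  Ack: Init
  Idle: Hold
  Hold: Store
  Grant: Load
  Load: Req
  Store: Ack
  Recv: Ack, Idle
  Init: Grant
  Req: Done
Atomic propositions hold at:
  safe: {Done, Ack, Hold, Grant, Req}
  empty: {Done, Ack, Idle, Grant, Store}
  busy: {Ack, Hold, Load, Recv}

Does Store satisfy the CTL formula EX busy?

Sat(EX busy) = {s : some successor in {Ack, Hold, Load, Recv}} = {Done, Idle, Grant, Store, Recv}
Store ∈ Sat(EX busy) = {Done, Idle, Grant, Store, Recv}, so the formula holds at Store.

Yes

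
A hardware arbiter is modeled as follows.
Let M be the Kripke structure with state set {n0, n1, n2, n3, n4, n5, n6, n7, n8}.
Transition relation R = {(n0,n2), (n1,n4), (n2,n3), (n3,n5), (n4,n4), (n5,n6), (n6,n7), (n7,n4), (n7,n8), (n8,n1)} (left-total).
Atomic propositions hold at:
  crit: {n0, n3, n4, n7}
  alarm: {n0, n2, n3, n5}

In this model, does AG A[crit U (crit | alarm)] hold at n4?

Sat(crit | alarm) = {n0, n2, n3, n4, n5, n7}
A[crit U (crit | alarm)]: least fixpoint, start Z0 = Sat((crit | alarm)) = {n0, n2, n3, n4, n5, n7}, add states in Sat(crit) with every successor in Z. Already a fixed point.
Sat(A[crit U (crit | alarm)]) = {n0, n2, n3, n4, n5, n7}
AG A[crit U (crit | alarm)]: greatest fixpoint, start Z0 = {n0, n2, n3, n4, n5, n7}, keep only states in Sat with every successor in Z. Z1 = {n0, n2, n3, n4}; Z2 = {n0, n2, n4}; Z3 = {n0, n4}; Z4 = {n4}; fixed.
Sat(AG A[crit U (crit | alarm)]) = {n4}
n4 ∈ Sat(AG A[crit U (crit | alarm)]) = {n4}, so the formula holds at n4.

Yes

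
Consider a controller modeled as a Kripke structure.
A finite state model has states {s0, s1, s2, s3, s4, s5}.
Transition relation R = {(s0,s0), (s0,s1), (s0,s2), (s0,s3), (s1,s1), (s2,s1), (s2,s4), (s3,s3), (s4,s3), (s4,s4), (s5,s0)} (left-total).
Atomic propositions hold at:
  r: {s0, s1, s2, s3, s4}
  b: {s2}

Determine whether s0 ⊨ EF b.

EF b: least fixpoint, start Z0 = {s2}, add states with some successor in Z. Z1 = {s0, s2}; Z2 = {s0, s2, s5}; fixed.
Sat(EF b) = {s0, s2, s5}
s0 ∈ Sat(EF b) = {s0, s2, s5}, so the formula holds at s0.

Yes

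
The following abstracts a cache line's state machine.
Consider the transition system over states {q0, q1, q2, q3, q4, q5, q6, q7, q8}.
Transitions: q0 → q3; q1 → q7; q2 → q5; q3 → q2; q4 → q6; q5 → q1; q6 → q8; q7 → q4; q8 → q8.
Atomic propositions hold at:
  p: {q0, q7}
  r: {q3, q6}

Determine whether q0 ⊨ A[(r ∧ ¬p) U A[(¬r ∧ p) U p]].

Yes

Sat(¬p) = {q1, q2, q3, q4, q5, q6, q8}
Sat(r ∧ ¬p) = {q3, q6}
Sat(¬r) = {q0, q1, q2, q4, q5, q7, q8}
Sat(¬r ∧ p) = {q0, q7}
A[(¬r ∧ p) U p]: least fixpoint, start Z0 = Sat(p) = {q0, q7}, add states in Sat(¬r ∧ p) with every successor in Z. Already a fixed point.
Sat(A[(¬r ∧ p) U p]) = {q0, q7}
A[(r ∧ ¬p) U A[(¬r ∧ p) U p]]: least fixpoint, start Z0 = Sat(A[(¬r ∧ p) U p]) = {q0, q7}, add states in Sat(r ∧ ¬p) with every successor in Z. Already a fixed point.
Sat(A[(r ∧ ¬p) U A[(¬r ∧ p) U p]]) = {q0, q7}
q0 ∈ Sat(A[(r ∧ ¬p) U A[(¬r ∧ p) U p]]) = {q0, q7}, so the formula holds at q0.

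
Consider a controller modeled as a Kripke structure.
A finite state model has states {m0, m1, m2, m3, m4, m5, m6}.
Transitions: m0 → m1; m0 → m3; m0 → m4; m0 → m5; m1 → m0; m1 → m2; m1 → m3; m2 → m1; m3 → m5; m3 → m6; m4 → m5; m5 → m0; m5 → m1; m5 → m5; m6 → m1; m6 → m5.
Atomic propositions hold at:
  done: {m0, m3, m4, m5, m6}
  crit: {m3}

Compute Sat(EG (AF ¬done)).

{m1, m2}

Sat(¬done) = {m1, m2}
AF ¬done: least fixpoint, start Z0 = {m1, m2}, add states with every successor in Z. Already a fixed point.
Sat(AF ¬done) = {m1, m2}
EG (AF ¬done): greatest fixpoint, start Z0 = {m1, m2}, keep only states in Sat with some successor in Z. Already a fixed point.
Sat(EG (AF ¬done)) = {m1, m2}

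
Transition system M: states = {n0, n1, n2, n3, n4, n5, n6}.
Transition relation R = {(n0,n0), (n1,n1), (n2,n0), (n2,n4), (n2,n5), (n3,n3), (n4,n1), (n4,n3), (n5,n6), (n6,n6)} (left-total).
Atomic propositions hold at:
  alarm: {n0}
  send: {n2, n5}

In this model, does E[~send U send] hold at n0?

No

Sat(~send) = {n0, n1, n3, n4, n6}
E[~send U send]: least fixpoint, start Z0 = Sat(send) = {n2, n5}, add states in Sat(~send) with some successor in Z. Already a fixed point.
Sat(E[~send U send]) = {n2, n5}
n0 ∉ Sat(E[~send U send]) = {n2, n5}, so the formula does not hold at n0.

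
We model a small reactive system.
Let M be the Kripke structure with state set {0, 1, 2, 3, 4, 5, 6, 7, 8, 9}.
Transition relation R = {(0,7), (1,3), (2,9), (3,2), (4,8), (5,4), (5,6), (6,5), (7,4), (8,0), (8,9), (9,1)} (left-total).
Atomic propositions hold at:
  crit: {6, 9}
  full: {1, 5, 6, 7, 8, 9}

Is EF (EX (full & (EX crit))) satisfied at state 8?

Sat(EX crit) = {s : some successor in {6, 9}} = {2, 5, 8}
Sat(full & (EX crit)) = {5, 8}
Sat(EX (full & (EX crit))) = {s : some successor in {5, 8}} = {4, 6}
EF (EX (full & (EX crit))): least fixpoint, start Z0 = {4, 6}, add states with some successor in Z. Z1 = {4, 5, 6, 7}; Z2 = {0, 4, 5, 6, 7}; Z3 = {0, 4, 5, 6, 7, 8}; fixed.
Sat(EF (EX (full & (EX crit)))) = {0, 4, 5, 6, 7, 8}
8 ∈ Sat(EF (EX (full & (EX crit)))) = {0, 4, 5, 6, 7, 8}, so the formula holds at 8.

Yes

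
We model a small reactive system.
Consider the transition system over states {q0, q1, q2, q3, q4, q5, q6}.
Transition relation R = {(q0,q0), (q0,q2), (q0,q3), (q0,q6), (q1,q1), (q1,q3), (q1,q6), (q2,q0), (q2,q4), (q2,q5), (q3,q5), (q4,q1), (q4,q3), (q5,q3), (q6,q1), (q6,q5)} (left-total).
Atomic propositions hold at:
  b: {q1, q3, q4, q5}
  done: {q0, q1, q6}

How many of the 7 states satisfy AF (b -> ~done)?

Sat(~done) = {q2, q3, q4, q5}
Sat(b -> ~done) = {q0, q2, q3, q4, q5, q6}
AF (b -> ~done): least fixpoint, start Z0 = {q0, q2, q3, q4, q5, q6}, add states with every successor in Z. Already a fixed point.
Sat(AF (b -> ~done)) = {q0, q2, q3, q4, q5, q6}
|Sat(AF (b -> ~done))| = |{q0, q2, q3, q4, q5, q6}| = 6.

6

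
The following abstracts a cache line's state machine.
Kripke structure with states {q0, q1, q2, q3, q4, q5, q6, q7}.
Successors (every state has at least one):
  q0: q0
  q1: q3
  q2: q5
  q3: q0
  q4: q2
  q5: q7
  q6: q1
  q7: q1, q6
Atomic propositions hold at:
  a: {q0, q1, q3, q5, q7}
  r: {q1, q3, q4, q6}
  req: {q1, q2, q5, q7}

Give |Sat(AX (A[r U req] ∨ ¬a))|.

5

A[r U req]: least fixpoint, start Z0 = Sat(req) = {q1, q2, q5, q7}, add states in Sat(r) with every successor in Z. Z1 = {q1, q2, q4, q5, q6, q7}; fixed.
Sat(A[r U req]) = {q1, q2, q4, q5, q6, q7}
Sat(¬a) = {q2, q4, q6}
Sat(A[r U req] ∨ ¬a) = {q1, q2, q4, q5, q6, q7}
Sat(AX (A[r U req] ∨ ¬a)) = {s : every successor in {q1, q2, q4, q5, q6, q7}} = {q2, q4, q5, q6, q7}
|Sat(AX (A[r U req] ∨ ¬a))| = |{q2, q4, q5, q6, q7}| = 5.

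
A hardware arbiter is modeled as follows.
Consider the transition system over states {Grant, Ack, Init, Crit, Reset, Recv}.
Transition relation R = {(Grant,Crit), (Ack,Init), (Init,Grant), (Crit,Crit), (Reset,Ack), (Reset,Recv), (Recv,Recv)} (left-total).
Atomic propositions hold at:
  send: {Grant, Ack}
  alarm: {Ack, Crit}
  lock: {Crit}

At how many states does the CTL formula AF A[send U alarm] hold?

4

A[send U alarm]: least fixpoint, start Z0 = Sat(alarm) = {Ack, Crit}, add states in Sat(send) with every successor in Z. Z1 = {Grant, Ack, Crit}; fixed.
Sat(A[send U alarm]) = {Grant, Ack, Crit}
AF A[send U alarm]: least fixpoint, start Z0 = {Grant, Ack, Crit}, add states with every successor in Z. Z1 = {Grant, Ack, Init, Crit}; fixed.
Sat(AF A[send U alarm]) = {Grant, Ack, Init, Crit}
|Sat(AF A[send U alarm])| = |{Grant, Ack, Init, Crit}| = 4.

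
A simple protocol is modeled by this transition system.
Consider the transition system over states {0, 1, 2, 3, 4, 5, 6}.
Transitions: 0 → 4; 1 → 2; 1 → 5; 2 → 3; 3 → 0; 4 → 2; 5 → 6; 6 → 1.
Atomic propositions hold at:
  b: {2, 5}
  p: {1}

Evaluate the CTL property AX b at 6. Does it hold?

No

Sat(AX b) = {s : every successor in {2, 5}} = {1, 4}
6 ∉ Sat(AX b) = {1, 4}, so the formula does not hold at 6.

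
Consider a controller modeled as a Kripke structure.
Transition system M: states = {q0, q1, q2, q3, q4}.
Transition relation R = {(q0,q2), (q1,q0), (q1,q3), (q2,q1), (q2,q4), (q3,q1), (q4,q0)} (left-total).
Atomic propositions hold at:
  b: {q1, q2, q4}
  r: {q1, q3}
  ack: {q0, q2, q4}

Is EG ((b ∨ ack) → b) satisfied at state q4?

Sat(b ∨ ack) = {q0, q1, q2, q4}
Sat((b ∨ ack) → b) = {q1, q2, q3, q4}
EG ((b ∨ ack) → b): greatest fixpoint, start Z0 = {q1, q2, q3, q4}, keep only states in Sat with some successor in Z. Z1 = {q1, q2, q3}; fixed.
Sat(EG ((b ∨ ack) → b)) = {q1, q2, q3}
q4 ∉ Sat(EG ((b ∨ ack) → b)) = {q1, q2, q3}, so the formula does not hold at q4.

No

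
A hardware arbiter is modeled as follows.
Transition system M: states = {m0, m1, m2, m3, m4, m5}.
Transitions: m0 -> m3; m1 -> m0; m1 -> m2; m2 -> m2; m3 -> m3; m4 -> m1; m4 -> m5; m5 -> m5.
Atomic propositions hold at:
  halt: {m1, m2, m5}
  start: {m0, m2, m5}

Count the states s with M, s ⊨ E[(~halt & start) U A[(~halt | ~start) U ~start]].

4

Sat(~halt) = {m0, m3, m4}
Sat(~halt & start) = {m0}
Sat(~start) = {m1, m3, m4}
Sat(~halt | ~start) = {m0, m1, m3, m4}
A[(~halt | ~start) U ~start]: least fixpoint, start Z0 = Sat(~start) = {m1, m3, m4}, add states in Sat(~halt | ~start) with every successor in Z. Z1 = {m0, m1, m3, m4}; fixed.
Sat(A[(~halt | ~start) U ~start]) = {m0, m1, m3, m4}
E[(~halt & start) U A[(~halt | ~start) U ~start]]: least fixpoint, start Z0 = Sat(A[(~halt | ~start) U ~start]) = {m0, m1, m3, m4}, add states in Sat(~halt & start) with some successor in Z. Already a fixed point.
Sat(E[(~halt & start) U A[(~halt | ~start) U ~start]]) = {m0, m1, m3, m4}
|Sat(E[(~halt & start) U A[(~halt | ~start) U ~start]])| = |{m0, m1, m3, m4}| = 4.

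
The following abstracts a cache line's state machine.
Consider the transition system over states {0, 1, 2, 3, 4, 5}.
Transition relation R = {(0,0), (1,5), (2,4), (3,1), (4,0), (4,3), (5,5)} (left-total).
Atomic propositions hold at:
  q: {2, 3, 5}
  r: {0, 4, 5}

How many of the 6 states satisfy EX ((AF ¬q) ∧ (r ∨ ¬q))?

4

Sat(¬q) = {0, 1, 4}
AF ¬q: least fixpoint, start Z0 = {0, 1, 4}, add states with every successor in Z. Z1 = {0, 1, 2, 3, 4}; fixed.
Sat(AF ¬q) = {0, 1, 2, 3, 4}
Sat(r ∨ ¬q) = {0, 1, 4, 5}
Sat((AF ¬q) ∧ (r ∨ ¬q)) = {0, 1, 4}
Sat(EX ((AF ¬q) ∧ (r ∨ ¬q))) = {s : some successor in {0, 1, 4}} = {0, 2, 3, 4}
|Sat(EX ((AF ¬q) ∧ (r ∨ ¬q)))| = |{0, 2, 3, 4}| = 4.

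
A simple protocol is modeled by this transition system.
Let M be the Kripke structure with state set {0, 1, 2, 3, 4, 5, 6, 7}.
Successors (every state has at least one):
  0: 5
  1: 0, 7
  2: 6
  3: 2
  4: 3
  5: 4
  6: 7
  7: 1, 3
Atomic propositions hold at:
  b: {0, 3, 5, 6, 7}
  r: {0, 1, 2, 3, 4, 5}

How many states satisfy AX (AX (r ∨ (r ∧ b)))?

5

Sat(r ∧ b) = {0, 3, 5}
Sat(r ∨ (r ∧ b)) = {0, 1, 2, 3, 4, 5}
Sat(AX (r ∨ (r ∧ b))) = {s : every successor in {0, 1, 2, 3, 4, 5}} = {0, 3, 4, 5, 7}
Sat(AX (AX (r ∨ (r ∧ b)))) = {s : every successor in {0, 3, 4, 5, 7}} = {0, 1, 4, 5, 6}
|Sat(AX (AX (r ∨ (r ∧ b))))| = |{0, 1, 4, 5, 6}| = 5.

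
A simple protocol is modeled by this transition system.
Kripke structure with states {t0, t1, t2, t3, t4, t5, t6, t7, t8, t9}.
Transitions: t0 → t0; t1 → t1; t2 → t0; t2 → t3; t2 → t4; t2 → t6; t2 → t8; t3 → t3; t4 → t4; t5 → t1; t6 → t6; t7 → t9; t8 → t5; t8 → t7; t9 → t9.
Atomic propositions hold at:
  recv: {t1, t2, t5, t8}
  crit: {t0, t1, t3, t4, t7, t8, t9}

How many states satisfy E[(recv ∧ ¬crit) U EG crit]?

Sat(¬crit) = {t2, t5, t6}
Sat(recv ∧ ¬crit) = {t2, t5}
EG crit: greatest fixpoint, start Z0 = {t0, t1, t3, t4, t7, t8, t9}, keep only states in Sat with some successor in Z. Already a fixed point.
Sat(EG crit) = {t0, t1, t3, t4, t7, t8, t9}
E[(recv ∧ ¬crit) U EG crit]: least fixpoint, start Z0 = Sat(EG crit) = {t0, t1, t3, t4, t7, t8, t9}, add states in Sat(recv ∧ ¬crit) with some successor in Z. Z1 = {t0, t1, t2, t3, t4, t5, t7, t8, t9}; fixed.
Sat(E[(recv ∧ ¬crit) U EG crit]) = {t0, t1, t2, t3, t4, t5, t7, t8, t9}
|Sat(E[(recv ∧ ¬crit) U EG crit])| = |{t0, t1, t2, t3, t4, t5, t7, t8, t9}| = 9.

9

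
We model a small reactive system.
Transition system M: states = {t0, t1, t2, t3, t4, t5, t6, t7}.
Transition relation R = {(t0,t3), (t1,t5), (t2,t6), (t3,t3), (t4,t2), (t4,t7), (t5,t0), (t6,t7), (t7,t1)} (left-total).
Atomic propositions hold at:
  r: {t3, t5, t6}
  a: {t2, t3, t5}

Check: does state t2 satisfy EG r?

EG r: greatest fixpoint, start Z0 = {t3, t5, t6}, keep only states in Sat with some successor in Z. Z1 = {t3}; fixed.
Sat(EG r) = {t3}
t2 ∉ Sat(EG r) = {t3}, so the formula does not hold at t2.

No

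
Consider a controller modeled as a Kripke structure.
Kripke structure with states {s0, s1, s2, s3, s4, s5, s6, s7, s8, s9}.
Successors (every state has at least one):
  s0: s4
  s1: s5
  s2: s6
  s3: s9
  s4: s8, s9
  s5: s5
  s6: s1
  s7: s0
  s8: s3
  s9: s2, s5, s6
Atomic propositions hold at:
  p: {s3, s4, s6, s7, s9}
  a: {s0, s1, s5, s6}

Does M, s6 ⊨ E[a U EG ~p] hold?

Sat(~p) = {s0, s1, s2, s5, s8}
EG ~p: greatest fixpoint, start Z0 = {s0, s1, s2, s5, s8}, keep only states in Sat with some successor in Z. Z1 = {s1, s5}; fixed.
Sat(EG ~p) = {s1, s5}
E[a U EG ~p]: least fixpoint, start Z0 = Sat(EG ~p) = {s1, s5}, add states in Sat(a) with some successor in Z. Z1 = {s1, s5, s6}; fixed.
Sat(E[a U EG ~p]) = {s1, s5, s6}
s6 ∈ Sat(E[a U EG ~p]) = {s1, s5, s6}, so the formula holds at s6.

Yes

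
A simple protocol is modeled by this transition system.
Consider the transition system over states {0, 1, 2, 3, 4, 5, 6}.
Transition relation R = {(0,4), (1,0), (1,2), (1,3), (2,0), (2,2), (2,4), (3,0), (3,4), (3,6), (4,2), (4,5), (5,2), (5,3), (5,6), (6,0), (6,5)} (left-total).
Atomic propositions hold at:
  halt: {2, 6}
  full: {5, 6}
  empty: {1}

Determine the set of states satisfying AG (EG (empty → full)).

{0, 2, 3, 4, 5, 6}

Sat(empty → full) = {0, 2, 3, 4, 5, 6}
EG (empty → full): greatest fixpoint, start Z0 = {0, 2, 3, 4, 5, 6}, keep only states in Sat with some successor in Z. Already a fixed point.
Sat(EG (empty → full)) = {0, 2, 3, 4, 5, 6}
AG (EG (empty → full)): greatest fixpoint, start Z0 = {0, 2, 3, 4, 5, 6}, keep only states in Sat with every successor in Z. Already a fixed point.
Sat(AG (EG (empty → full))) = {0, 2, 3, 4, 5, 6}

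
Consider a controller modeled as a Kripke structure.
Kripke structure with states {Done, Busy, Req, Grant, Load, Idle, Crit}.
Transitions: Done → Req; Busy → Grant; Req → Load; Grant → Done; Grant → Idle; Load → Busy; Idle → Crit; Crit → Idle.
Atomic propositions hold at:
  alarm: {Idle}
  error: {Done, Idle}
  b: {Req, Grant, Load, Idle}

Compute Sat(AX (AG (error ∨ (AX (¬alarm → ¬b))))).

Sat(¬alarm) = {Done, Busy, Req, Grant, Load, Crit}
Sat(¬b) = {Done, Busy, Crit}
Sat(¬alarm → ¬b) = {Done, Busy, Idle, Crit}
Sat(AX (¬alarm → ¬b)) = {s : every successor in {Done, Busy, Idle, Crit}} = {Grant, Load, Idle, Crit}
Sat(error ∨ (AX (¬alarm → ¬b))) = {Done, Grant, Load, Idle, Crit}
AG (error ∨ (AX (¬alarm → ¬b))): greatest fixpoint, start Z0 = {Done, Grant, Load, Idle, Crit}, keep only states in Sat with every successor in Z. Z1 = {Grant, Idle, Crit}; Z2 = {Idle, Crit}; fixed.
Sat(AG (error ∨ (AX (¬alarm → ¬b)))) = {Idle, Crit}
Sat(AX (AG (error ∨ (AX (¬alarm → ¬b))))) = {s : every successor in {Idle, Crit}} = {Idle, Crit}

{Idle, Crit}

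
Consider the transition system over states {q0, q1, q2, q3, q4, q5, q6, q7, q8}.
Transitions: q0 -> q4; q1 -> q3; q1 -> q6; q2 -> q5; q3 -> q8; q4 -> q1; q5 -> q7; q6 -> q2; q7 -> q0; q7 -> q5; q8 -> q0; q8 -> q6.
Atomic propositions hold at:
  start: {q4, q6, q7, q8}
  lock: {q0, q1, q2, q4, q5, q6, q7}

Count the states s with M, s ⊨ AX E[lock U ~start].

Sat(~start) = {q0, q1, q2, q3, q5}
E[lock U ~start]: least fixpoint, start Z0 = Sat(~start) = {q0, q1, q2, q3, q5}, add states in Sat(lock) with some successor in Z. Z1 = {q0, q1, q2, q3, q4, q5, q6, q7}; fixed.
Sat(E[lock U ~start]) = {q0, q1, q2, q3, q4, q5, q6, q7}
Sat(AX E[lock U ~start]) = {s : every successor in {q0, q1, q2, q3, q4, q5, q6, q7}} = {q0, q1, q2, q4, q5, q6, q7, q8}
|Sat(AX E[lock U ~start])| = |{q0, q1, q2, q4, q5, q6, q7, q8}| = 8.

8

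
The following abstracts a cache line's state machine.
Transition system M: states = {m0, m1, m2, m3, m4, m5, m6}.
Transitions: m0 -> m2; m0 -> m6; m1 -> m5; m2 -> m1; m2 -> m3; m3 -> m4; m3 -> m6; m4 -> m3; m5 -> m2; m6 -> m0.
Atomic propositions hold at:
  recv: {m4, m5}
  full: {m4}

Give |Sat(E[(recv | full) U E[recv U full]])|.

1

Sat(recv | full) = {m4, m5}
E[recv U full]: least fixpoint, start Z0 = Sat(full) = {m4}, add states in Sat(recv) with some successor in Z. Already a fixed point.
Sat(E[recv U full]) = {m4}
E[(recv | full) U E[recv U full]]: least fixpoint, start Z0 = Sat(E[recv U full]) = {m4}, add states in Sat(recv | full) with some successor in Z. Already a fixed point.
Sat(E[(recv | full) U E[recv U full]]) = {m4}
|Sat(E[(recv | full) U E[recv U full]])| = |{m4}| = 1.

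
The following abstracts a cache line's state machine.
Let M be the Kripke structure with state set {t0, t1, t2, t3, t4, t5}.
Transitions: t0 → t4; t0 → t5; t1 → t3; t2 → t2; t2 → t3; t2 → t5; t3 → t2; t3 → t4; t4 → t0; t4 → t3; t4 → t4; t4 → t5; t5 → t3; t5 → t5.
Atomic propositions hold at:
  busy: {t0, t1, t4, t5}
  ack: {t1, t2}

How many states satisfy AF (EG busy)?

EG busy: greatest fixpoint, start Z0 = {t0, t1, t4, t5}, keep only states in Sat with some successor in Z. Z1 = {t0, t4, t5}; fixed.
Sat(EG busy) = {t0, t4, t5}
AF (EG busy): least fixpoint, start Z0 = {t0, t4, t5}, add states with every successor in Z. Already a fixed point.
Sat(AF (EG busy)) = {t0, t4, t5}
|Sat(AF (EG busy))| = |{t0, t4, t5}| = 3.

3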